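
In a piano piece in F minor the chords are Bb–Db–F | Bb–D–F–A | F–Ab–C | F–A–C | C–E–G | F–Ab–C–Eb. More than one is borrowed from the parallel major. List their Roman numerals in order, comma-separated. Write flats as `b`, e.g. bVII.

In F minor (with V from harmonic minor) the diatonic chords are Fm, Gdim, Ab, Bbm, C, Db, Eb. Of the given chords, Bb–Db–F = Bbm, F–Ab–C = Fm, C–E–G = C and F–Ab–C–Eb = Fm7 are diatonic. Bb–D–F–A doesn't fit — on degree 4 F minor would have Bbm (iv). Bbmaj7 is the degree-4 chord of F major, so it is the borrowed IVmaj7. But F–A–C is foreign: the diatonic i on degree 1 is Fm, whereas F comes from F major. It is labeled I.

IVmaj7, I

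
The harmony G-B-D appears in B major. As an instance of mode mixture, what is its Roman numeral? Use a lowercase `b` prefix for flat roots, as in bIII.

G is the lowered form of scale degree 6 in B major (the diatonic degree 6 is G#). G–B–D is a major chord — the form found in B minor, not the diatonic vi (G#m). Borrowed into B major it is written bVI.

bVI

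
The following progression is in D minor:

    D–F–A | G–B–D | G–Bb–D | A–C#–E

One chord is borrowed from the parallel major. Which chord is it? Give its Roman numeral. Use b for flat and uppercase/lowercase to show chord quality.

The diatonic triads in D minor (with V from harmonic minor) are Dm, Edim, F, Gm, A, Bb, C. D–F–A = Dm, G–Bb–D = Gm and A–C#–E = A are all diatonic. G–B–D doesn't fit — on degree 4 D minor would have Gm (iv). G is the degree-4 chord of D major, so it is the borrowed IV.

IV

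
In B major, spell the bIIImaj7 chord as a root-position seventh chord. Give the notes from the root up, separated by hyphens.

D-F#-A-C#

Scale degree 3 in B major is D#. bIIImaj7 uses the lowered form, D, taken from B minor. Stacking thirds in B minor on D gives D–F#–A–C#.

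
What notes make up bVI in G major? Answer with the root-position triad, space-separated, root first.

Scale degree 6 in G major is E. bVI uses the lowered form, Eb, taken from G minor. Stacking thirds in G minor on Eb gives Eb–G–Bb.

Eb G Bb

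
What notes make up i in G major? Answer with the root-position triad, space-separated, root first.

The root, G, is scale degree 1 — the same note in G major and G minor; only the chord quality changes. Building the minor chord from the parallel minor on G: G–Bb–D.

G Bb D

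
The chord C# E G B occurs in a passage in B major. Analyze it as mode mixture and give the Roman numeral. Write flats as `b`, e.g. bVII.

iiø7

C# is scale degree 2 in B major. The diatonic chord on degree 2 would be C#m (ii), but C#–E–G–B is the half-diminished-seventh chord from B minor. As a borrowed chord it is labeled iiø7.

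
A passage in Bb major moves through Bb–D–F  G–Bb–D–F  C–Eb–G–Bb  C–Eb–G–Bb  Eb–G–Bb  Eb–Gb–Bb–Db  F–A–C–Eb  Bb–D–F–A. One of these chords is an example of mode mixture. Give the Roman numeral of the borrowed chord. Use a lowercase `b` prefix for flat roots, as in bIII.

Bb major has the diatonic set Bb, Cm, Dm, Eb, F, Gm, Adim. Of the given chords, Bb–D–F = Bb, G–Bb–D–F = Gm7, C–Eb–G–Bb = Cm7, Eb–G–Bb = Eb, F–A–C–Eb = F7 and Bb–D–F–A = Bbmaj7 are diatonic. Eb–Gb–Bb–Db is not: scale degree 4 in Bb major carries Eb (IV). In Bb minor the chord on that degree is Ebm7, so here it functions as iv7, borrowed from the parallel minor.

iv7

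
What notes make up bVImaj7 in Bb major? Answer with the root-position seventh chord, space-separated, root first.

bVImaj7 is built on the lowered scale degree 6. In Bb major degree 6 is G; lowered it becomes Gb. Building the major-seventh chord from the parallel minor on Gb: Gb–Bb–Db–F.

Gb Bb Db F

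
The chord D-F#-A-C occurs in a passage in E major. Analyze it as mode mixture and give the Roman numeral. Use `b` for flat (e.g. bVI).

D is the lowered form of scale degree 7 in E major (the diatonic degree 7 is D#). Diatonically E major has D#dim (vii°) on that degree; D–F#–A–C is instead the dominant-seventh chord native to E minor, so it takes the label bVII7.

bVII7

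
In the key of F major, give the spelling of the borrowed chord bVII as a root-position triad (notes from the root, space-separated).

Eb G Bb

The root of bVII is the lowered 7th degree: E becomes Eb. Stacking thirds in F minor on Eb gives Eb–G–Bb.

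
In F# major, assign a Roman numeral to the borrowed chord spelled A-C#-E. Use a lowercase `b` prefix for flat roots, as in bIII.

bIII

The root A is the lowered 3rd scale degree — diatonically F# major has A# there. Diatonically F# major has A#m (iii) on that degree; A–C#–E is instead the major chord native to F# minor, so it takes the label bIII.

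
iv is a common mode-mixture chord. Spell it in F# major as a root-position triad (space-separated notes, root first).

The root, B, is scale degree 4 — the same note in F# major and F# minor; only the chord quality changes. Building the minor chord from the parallel minor on B: B–D–F#.

B D F#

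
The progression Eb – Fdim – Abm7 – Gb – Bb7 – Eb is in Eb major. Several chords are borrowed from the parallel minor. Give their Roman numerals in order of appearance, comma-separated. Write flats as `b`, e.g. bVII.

Eb major has the diatonic set Eb, Fm, Gm, Ab, Bb, Cm, Ddim. Eb and Bb7 are both diatonic. Fdim (F–Ab–Cb) doesn't fit — on degree 2 Eb major would have Fm (ii). Fdim is the degree-2 chord of Eb minor, so it is the borrowed ii°. But Abm7 (Ab–Cb–Eb–Gb) is foreign: the diatonic IV on degree 4 is Ab, whereas Abm7 comes from Eb minor. It is labeled iv7. Gb (Gb–Bb–Db) doesn't fit — on degree 3 Eb major would have Gm (iii). Gb is the degree-3 chord of Eb minor, so it is the borrowed bIII.

ii°, iv7, bIII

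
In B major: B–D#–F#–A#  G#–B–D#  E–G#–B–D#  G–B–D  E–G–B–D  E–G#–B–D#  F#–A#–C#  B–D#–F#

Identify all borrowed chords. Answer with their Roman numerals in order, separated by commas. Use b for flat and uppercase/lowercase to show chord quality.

bVI, iv7

In B major the diatonic chords are B, C#m, D#m, E, F#, G#m, A#dim. B–D#–F#–A# = Bmaj7, G#–B–D# = G#m, E–G#–B–D# = Emaj7, F#–A#–C# = F# and B–D#–F# = B are all diatonic. G–B–D doesn't fit — on degree 6 B major would have G#m (vi). G is the degree-6 chord of B minor, so it is the borrowed bVI. But E–G–B–D is foreign: the diatonic IV on degree 4 is E, whereas Em7 comes from B minor. It is labeled iv7.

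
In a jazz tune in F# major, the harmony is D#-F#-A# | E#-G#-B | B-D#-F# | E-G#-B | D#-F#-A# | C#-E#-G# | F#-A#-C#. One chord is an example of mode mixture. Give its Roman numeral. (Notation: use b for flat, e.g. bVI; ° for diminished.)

bVII

In F# major the diatonic chords are F#, G#m, A#m, B, C#, D#m, E#dim. D#–F#–A# = D#m, E#–G#–B = E#dim, B–D#–F# = B, C#–E#–G# = C# and F#–A#–C# = F# are all diatonic. But E–G#–B is foreign: the diatonic vii° on degree 7 is E#dim, whereas E comes from F# minor. It is labeled bVII.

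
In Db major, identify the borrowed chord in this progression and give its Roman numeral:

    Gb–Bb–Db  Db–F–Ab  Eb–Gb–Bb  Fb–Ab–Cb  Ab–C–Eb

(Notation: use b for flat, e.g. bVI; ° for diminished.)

bIII

The diatonic triads in Db major are Db, Ebm, Fm, Gb, Ab, Bbm, Cdim. Gb–Bb–Db = Gb, Db–F–Ab = Db, Eb–Gb–Bb = Ebm and Ab–C–Eb = Ab are all diatonic. Fb–Ab–Cb doesn't fit — on degree 3 Db major would have Fm (iii). Fb is the degree-3 chord of Db minor, so it is the borrowed bIII.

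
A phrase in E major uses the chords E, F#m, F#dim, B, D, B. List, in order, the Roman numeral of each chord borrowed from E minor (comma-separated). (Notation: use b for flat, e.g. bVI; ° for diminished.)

In E major the diatonic chords are E, F#m, G#m, A, B, C#m, D#dim. E, F#m and B all belong to that set. F#dim (F#–A–C) doesn't fit — on degree 2 E major would have F#m (ii). F#dim is the degree-2 chord of E minor, so it is the borrowed ii°. D (D–F#–A) is not: scale degree 7 in E major carries D#dim (vii°). In E minor the chord on that degree is D, so here it functions as bVII, borrowed from the parallel minor.

ii°, bVII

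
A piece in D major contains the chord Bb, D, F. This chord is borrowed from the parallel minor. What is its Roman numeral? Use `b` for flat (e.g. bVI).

bVI

In D major scale degree 6 is B; Bb is its lowered form, from D minor. Diatonically D major has Bm (vi) on that degree; Bb–D–F is instead the major chord native to D minor, so it takes the label bVI.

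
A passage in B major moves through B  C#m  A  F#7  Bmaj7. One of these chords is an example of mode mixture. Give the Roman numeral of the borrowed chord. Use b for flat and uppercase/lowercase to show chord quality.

bVII

In B major the diatonic chords are B, C#m, D#m, E, F#, G#m, A#dim. Of the given chords, B, C#m, F#7 and Bmaj7 are diatonic. A (A–C#–E) is not: scale degree 7 in B major carries A#dim (vii°). In B minor the chord on that degree is A, so here it functions as bVII, borrowed from the parallel minor.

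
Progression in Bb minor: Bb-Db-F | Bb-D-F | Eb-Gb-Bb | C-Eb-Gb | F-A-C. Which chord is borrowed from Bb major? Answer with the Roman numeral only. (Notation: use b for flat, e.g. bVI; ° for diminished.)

I

Bb minor has the diatonic set Bbm, Cdim, Db, Ebm, F, Gb, Ab (with V from harmonic minor). Bb–Db–F = Bbm, Eb–Gb–Bb = Ebm, C–Eb–Gb = Cdim and F–A–C = F are all diatonic. Bb–D–F is not: scale degree 1 in Bb minor carries Bbm (i). In Bb major the chord on that degree is Bb, so here it functions as I, borrowed from the parallel major.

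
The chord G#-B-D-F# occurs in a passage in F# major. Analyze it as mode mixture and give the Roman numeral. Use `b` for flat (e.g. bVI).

iiø7

G# is scale degree 2 in F# major. The diatonic chord on degree 2 would be G#m (ii), but G#–B–D–F# is the half-diminished-seventh chord from F# minor. As a borrowed chord it is labeled iiø7.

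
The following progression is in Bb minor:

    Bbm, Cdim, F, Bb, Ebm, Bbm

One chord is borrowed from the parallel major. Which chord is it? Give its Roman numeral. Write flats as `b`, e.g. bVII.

In Bb minor (with V from harmonic minor) the diatonic chords are Bbm, Cdim, Db, Ebm, F, Gb, Ab. Bbm, Cdim, F and Ebm all belong to that set. Bb (Bb–D–F) doesn't fit — on degree 1 Bb minor would have Bbm (i). Bb is the degree-1 chord of Bb major, so it is the borrowed I.

I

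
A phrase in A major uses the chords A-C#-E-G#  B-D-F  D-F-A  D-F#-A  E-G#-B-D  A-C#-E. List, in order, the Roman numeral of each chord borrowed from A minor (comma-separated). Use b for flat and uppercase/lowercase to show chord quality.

A major has the diatonic set A, Bm, C#m, D, E, F#m, G#dim. A–C#–E–G# = Amaj7, D–F#–A = D, E–G#–B–D = E7 and A–C#–E = A all belong to that set. B–D–F is not: scale degree 2 in A major carries Bm (ii). In A minor the chord on that degree is Bdim, so here it functions as ii°, borrowed from the parallel minor. But D–F–A is foreign: the diatonic IV on degree 4 is D, whereas Dm comes from A minor. It is labeled iv.

ii°, iv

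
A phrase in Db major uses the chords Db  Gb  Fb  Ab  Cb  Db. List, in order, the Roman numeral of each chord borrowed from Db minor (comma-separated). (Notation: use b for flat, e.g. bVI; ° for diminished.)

The diatonic triads in Db major are Db, Ebm, Fm, Gb, Ab, Bbm, Cdim. Db, Gb and Ab all belong to that set. Fb (Fb–Ab–Cb) doesn't fit — on degree 3 Db major would have Fm (iii). Fb is the degree-3 chord of Db minor, so it is the borrowed bIII. Cb (Cb–Eb–Gb) doesn't fit — on degree 7 Db major would have Cdim (vii°). Cb is the degree-7 chord of Db minor, so it is the borrowed bVII.

bIII, bVII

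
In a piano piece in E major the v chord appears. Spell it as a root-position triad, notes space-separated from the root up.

The root, B, is scale degree 5 — the same note in E major and E minor; only the chord quality changes. Building the minor chord from the parallel minor on B: B–D–F#.

B D F#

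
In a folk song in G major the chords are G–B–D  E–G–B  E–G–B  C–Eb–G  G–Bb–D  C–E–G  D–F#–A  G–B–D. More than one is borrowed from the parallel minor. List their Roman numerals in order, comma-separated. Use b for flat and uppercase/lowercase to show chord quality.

iv, i

The diatonic triads in G major are G, Am, Bm, C, D, Em, F#dim. G–B–D = G, E–G–B = Em, C–E–G = C and D–F#–A = D all belong to that set. C–Eb–G doesn't fit — on degree 4 G major would have C (IV). Cm is the degree-4 chord of G minor, so it is the borrowed iv. G–Bb–D is not: scale degree 1 in G major carries G (I). In G minor the chord on that degree is Gm, so here it functions as i, borrowed from the parallel minor.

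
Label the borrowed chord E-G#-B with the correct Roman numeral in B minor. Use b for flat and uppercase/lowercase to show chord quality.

IV

E is scale degree 4 in B minor. E–G#–B is a major chord — the form found in B major, not the diatonic iv (Em). Borrowed into B minor it is written IV.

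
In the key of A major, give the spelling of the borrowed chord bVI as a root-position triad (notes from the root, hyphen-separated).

bVI is built on the lowered scale degree 6. In A major degree 6 is F#; lowered it becomes F. Building the major chord from the parallel minor on F: F–A–C.

F-A-C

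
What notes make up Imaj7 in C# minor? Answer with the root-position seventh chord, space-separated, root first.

C# E# G# B#

The root, C#, is scale degree 1 — the same note in C# minor and C# major; only the chord quality changes. Stacking thirds in C# major on C# gives C#–E#–G#–B#.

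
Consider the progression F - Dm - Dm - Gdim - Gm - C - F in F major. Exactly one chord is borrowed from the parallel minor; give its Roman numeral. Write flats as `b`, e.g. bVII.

ii°

The diatonic triads in F major are F, Gm, Am, Bb, C, Dm, Edim. F, Dm, Gm and C are all diatonic. Gdim (G–Bb–Db) is not: scale degree 2 in F major carries Gm (ii). In F minor the chord on that degree is Gdim, so here it functions as ii°, borrowed from the parallel minor.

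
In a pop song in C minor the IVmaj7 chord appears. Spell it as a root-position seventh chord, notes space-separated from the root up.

The root, F, is scale degree 4 — the same note in C minor and C major; only the chord quality changes. Building the major-seventh chord from the parallel major on F: F–A–C–E.

F A C E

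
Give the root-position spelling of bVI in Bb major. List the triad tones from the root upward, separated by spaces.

Gb Bb Db

The root of bVI is the lowered 6th degree: G becomes Gb. Stacking thirds in Bb minor on Gb gives Gb–Bb–Db.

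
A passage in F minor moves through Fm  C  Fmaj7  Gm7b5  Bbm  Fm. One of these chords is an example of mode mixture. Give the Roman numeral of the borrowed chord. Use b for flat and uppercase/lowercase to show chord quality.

In F minor (with V from harmonic minor) the diatonic chords are Fm, Gdim, Ab, Bbm, C, Db, Eb. Fm, C, Gm7b5 and Bbm are all diatonic. Fmaj7 (F–A–C–E) doesn't fit — on degree 1 F minor would have Fm (i). Fmaj7 is the degree-1 chord of F major, so it is the borrowed Imaj7.

Imaj7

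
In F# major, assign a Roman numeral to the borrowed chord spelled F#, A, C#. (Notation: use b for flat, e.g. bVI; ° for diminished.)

F# is scale degree 1 in F# major. F#–A–C# is a minor chord — the form found in F# minor, not the diatonic I (F#). Borrowed into F# major it is written i.

i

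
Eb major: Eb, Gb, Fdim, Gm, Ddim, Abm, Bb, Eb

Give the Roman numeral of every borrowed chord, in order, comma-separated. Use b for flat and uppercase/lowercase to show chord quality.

bIII, ii°, iv

Eb major has the diatonic set Eb, Fm, Gm, Ab, Bb, Cm, Ddim. Eb, Gm, Ddim and Bb all belong to that set. Gb (Gb–Bb–Db) is not: scale degree 3 in Eb major carries Gm (iii). In Eb minor the chord on that degree is Gb, so here it functions as bIII, borrowed from the parallel minor. Fdim (F–Ab–Cb) doesn't fit — on degree 2 Eb major would have Fm (ii). Fdim is the degree-2 chord of Eb minor, so it is the borrowed ii°. Abm (Ab–Cb–Eb) is not: scale degree 4 in Eb major carries Ab (IV). In Eb minor the chord on that degree is Abm, so here it functions as iv, borrowed from the parallel minor.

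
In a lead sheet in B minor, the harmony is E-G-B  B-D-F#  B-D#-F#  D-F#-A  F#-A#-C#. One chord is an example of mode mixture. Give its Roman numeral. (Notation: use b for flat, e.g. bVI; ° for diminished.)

The diatonic triads in B minor (with V from harmonic minor) are Bm, C#dim, D, Em, F#, G, A. E–G–B = Em, B–D–F# = Bm, D–F#–A = D and F#–A#–C# = F# are all diatonic. But B–D#–F# is foreign: the diatonic i on degree 1 is Bm, whereas B comes from B major. It is labeled I.

I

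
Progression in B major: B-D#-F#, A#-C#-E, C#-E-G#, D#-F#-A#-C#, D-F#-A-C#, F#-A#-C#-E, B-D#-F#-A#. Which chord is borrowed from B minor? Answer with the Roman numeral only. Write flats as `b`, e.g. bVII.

The diatonic triads in B major are B, C#m, D#m, E, F#, G#m, A#dim. Of the given chords, B–D#–F# = B, A#–C#–E = A#dim, C#–E–G# = C#m, D#–F#–A#–C# = D#m7, F#–A#–C#–E = F#7 and B–D#–F#–A# = Bmaj7 are diatonic. But D–F#–A–C# is foreign: the diatonic iii on degree 3 is D#m, whereas Dmaj7 comes from B minor. It is labeled bIIImaj7.

bIIImaj7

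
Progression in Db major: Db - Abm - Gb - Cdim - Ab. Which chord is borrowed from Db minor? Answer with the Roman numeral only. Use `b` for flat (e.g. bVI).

v

In Db major the diatonic chords are Db, Ebm, Fm, Gb, Ab, Bbm, Cdim. Db, Gb, Cdim and Ab are all diatonic. Abm (Ab–Cb–Eb) is not: scale degree 5 in Db major carries Ab (V). In Db minor the chord on that degree is Abm, so here it functions as v, borrowed from the parallel minor.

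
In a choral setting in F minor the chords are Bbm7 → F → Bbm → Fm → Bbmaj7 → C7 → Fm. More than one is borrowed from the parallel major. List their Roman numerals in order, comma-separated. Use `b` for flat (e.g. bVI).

I, IVmaj7

F minor has the diatonic set Fm, Gdim, Ab, Bbm, C, Db, Eb (with V from harmonic minor). Of the given chords, Bbm7, Bbm, Fm and C7 are diatonic. F (F–A–C) is not: scale degree 1 in F minor carries Fm (i). In F major the chord on that degree is F, so here it functions as I, borrowed from the parallel major. Bbmaj7 (Bb–D–F–A) is not: scale degree 4 in F minor carries Bbm (iv). In F major the chord on that degree is Bbmaj7, so here it functions as IVmaj7, borrowed from the parallel major.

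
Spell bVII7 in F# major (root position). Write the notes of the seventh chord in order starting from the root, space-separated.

Scale degree 7 in F# major is E#. bVII7 uses the lowered form, E, taken from F# minor. Stacking thirds in F# minor on E gives E–G#–B–D.

E G# B D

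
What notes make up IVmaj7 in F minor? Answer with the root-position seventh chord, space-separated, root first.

IVmaj7 is built on scale degree 4, which is Bb in both F minor and its parallel. In F major the chord on Bb is Bb–D–F–A.

Bb D F A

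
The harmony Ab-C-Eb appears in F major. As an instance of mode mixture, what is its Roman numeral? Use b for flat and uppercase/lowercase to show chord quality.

In F major scale degree 3 is A; Ab is its lowered form, from F minor. Ab–C–Eb is a major chord — the form found in F minor, not the diatonic iii (Am). Borrowed into F major it is written bIII.

bIII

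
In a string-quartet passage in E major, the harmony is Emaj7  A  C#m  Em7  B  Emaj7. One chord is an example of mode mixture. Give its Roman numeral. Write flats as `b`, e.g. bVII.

In E major the diatonic chords are E, F#m, G#m, A, B, C#m, D#dim. Emaj7, A, C#m and B are all diatonic. Em7 (E–G–B–D) is not: scale degree 1 in E major carries E (I). In E minor the chord on that degree is Em7, so here it functions as i7, borrowed from the parallel minor.

i7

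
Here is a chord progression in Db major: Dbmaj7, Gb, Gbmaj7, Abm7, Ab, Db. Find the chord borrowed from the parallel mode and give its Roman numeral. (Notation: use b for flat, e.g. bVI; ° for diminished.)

In Db major the diatonic chords are Db, Ebm, Fm, Gb, Ab, Bbm, Cdim. Of the given chords, Dbmaj7, Gb, Gbmaj7, Ab and Db are diatonic. Abm7 (Ab–Cb–Eb–Gb) doesn't fit — on degree 5 Db major would have Ab (V). Abm7 is the degree-5 chord of Db minor, so it is the borrowed v7.

v7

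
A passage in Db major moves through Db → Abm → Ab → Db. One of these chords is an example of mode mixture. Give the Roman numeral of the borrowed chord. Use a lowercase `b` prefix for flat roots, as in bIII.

The diatonic triads in Db major are Db, Ebm, Fm, Gb, Ab, Bbm, Cdim. Db and Ab both belong to that set. Abm (Ab–Cb–Eb) is not: scale degree 5 in Db major carries Ab (V). In Db minor the chord on that degree is Abm, so here it functions as v, borrowed from the parallel minor.

v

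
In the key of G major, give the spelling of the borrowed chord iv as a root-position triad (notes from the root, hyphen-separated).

C-Eb-G

The root, C, is scale degree 4 — the same note in G major and G minor; only the chord quality changes. Building the minor chord from the parallel minor on C: C–Eb–G.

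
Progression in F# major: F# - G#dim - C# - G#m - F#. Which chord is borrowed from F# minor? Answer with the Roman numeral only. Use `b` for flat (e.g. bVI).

The diatonic triads in F# major are F#, G#m, A#m, B, C#, D#m, E#dim. F#, C# and G#m all belong to that set. G#dim (G#–B–D) is not: scale degree 2 in F# major carries G#m (ii). In F# minor the chord on that degree is G#dim, so here it functions as ii°, borrowed from the parallel minor.

ii°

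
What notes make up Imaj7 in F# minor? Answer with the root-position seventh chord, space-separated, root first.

The root, F#, is scale degree 1 — the same note in F# minor and F# major; only the chord quality changes. Stacking thirds in F# major on F# gives F#–A#–C#–E#.

F# A# C# E#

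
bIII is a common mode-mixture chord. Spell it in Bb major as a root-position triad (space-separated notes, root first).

Db F Ab

bIII is built on the lowered scale degree 3. In Bb major degree 3 is D; lowered it becomes Db. Building the major chord from the parallel minor on Db: Db–F–Ab.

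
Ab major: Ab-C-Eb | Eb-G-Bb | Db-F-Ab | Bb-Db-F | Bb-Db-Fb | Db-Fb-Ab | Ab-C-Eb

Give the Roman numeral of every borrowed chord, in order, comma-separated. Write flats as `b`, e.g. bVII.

The diatonic triads in Ab major are Ab, Bbm, Cm, Db, Eb, Fm, Gdim. Ab–C–Eb = Ab, Eb–G–Bb = Eb, Db–F–Ab = Db and Bb–Db–F = Bbm all belong to that set. Bb–Db–Fb is not: scale degree 2 in Ab major carries Bbm (ii). In Ab minor the chord on that degree is Bbdim, so here it functions as ii°, borrowed from the parallel minor. Db–Fb–Ab doesn't fit — on degree 4 Ab major would have Db (IV). Dbm is the degree-4 chord of Ab minor, so it is the borrowed iv.

ii°, iv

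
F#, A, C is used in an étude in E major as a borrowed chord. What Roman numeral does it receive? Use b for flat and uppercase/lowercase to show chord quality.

ii°

F# is scale degree 2 in E major. The diatonic chord on degree 2 would be F#m (ii), but F#–A–C is the diminished chord from E minor. As a borrowed chord it is labeled ii°.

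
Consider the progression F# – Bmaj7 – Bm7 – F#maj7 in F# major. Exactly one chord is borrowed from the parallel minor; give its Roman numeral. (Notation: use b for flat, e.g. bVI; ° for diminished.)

F# major has the diatonic set F#, G#m, A#m, B, C#, D#m, E#dim. F#, Bmaj7 and F#maj7 all belong to that set. Bm7 (B–D–F#–A) doesn't fit — on degree 4 F# major would have B (IV). Bm7 is the degree-4 chord of F# minor, so it is the borrowed iv7.

iv7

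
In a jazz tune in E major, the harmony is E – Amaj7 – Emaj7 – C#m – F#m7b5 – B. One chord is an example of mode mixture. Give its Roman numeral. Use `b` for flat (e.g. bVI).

iiø7

The diatonic triads in E major are E, F#m, G#m, A, B, C#m, D#dim. Of the given chords, E, Amaj7, Emaj7, C#m and B are diatonic. F#m7b5 (F#–A–C–E) doesn't fit — on degree 2 E major would have F#m (ii). F#m7b5 is the degree-2 chord of E minor, so it is the borrowed iiø7.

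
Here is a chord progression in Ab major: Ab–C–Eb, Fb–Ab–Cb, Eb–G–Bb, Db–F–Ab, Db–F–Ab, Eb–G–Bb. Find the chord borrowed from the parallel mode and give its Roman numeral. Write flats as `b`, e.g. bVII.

bVI

Ab major has the diatonic set Ab, Bbm, Cm, Db, Eb, Fm, Gdim. Of the given chords, Ab–C–Eb = Ab, Eb–G–Bb = Eb and Db–F–Ab = Db are diatonic. Fb–Ab–Cb doesn't fit — on degree 6 Ab major would have Fm (vi). Fb is the degree-6 chord of Ab minor, so it is the borrowed bVI.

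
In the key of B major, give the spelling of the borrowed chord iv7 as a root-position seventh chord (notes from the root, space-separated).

E G B D

iv7 is built on scale degree 4, which is E in both B major and its parallel. Building the minor-seventh chord from the parallel minor on E: E–G–B–D.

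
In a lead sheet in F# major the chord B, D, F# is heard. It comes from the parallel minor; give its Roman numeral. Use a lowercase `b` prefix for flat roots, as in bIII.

iv

B is scale degree 4 in F# major. The diatonic chord on degree 4 would be B (IV), but B–D–F# is the minor chord from F# minor. As a borrowed chord it is labeled iv.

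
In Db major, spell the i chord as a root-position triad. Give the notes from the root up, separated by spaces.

The root, Db, is scale degree 1 — the same note in Db major and Db minor; only the chord quality changes. In Db minor the chord on Db is Db–Fb–Ab.

Db Fb Ab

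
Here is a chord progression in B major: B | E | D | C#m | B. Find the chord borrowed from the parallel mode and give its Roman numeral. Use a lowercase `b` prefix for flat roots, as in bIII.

bIII

B major has the diatonic set B, C#m, D#m, E, F#, G#m, A#dim. B, E and C#m all belong to that set. But D (D–F#–A) is foreign: the diatonic iii on degree 3 is D#m, whereas D comes from B minor. It is labeled bIII.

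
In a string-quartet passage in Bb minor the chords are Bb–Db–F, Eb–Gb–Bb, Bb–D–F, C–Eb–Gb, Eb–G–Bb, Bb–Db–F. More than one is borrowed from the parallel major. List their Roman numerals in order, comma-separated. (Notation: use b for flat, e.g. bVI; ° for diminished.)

Bb minor has the diatonic set Bbm, Cdim, Db, Ebm, F, Gb, Ab (with V from harmonic minor). Bb–Db–F = Bbm, Eb–Gb–Bb = Ebm and C–Eb–Gb = Cdim all belong to that set. Bb–D–F doesn't fit — on degree 1 Bb minor would have Bbm (i). Bb is the degree-1 chord of Bb major, so it is the borrowed I. Eb–G–Bb doesn't fit — on degree 4 Bb minor would have Ebm (iv). Eb is the degree-4 chord of Bb major, so it is the borrowed IV.

I, IV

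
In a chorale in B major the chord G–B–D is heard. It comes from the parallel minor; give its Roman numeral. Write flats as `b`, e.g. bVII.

bVI

The root G is the lowered 6th scale degree — diatonically B major has G# there. The diatonic chord on degree 6 would be G#m (vi), but G–B–D is the major chord from B minor. As a borrowed chord it is labeled bVI.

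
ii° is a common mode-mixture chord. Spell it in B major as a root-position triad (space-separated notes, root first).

ii° is built on scale degree 2, which is C# in both B major and its parallel. In B minor the chord on C# is C#–E–G.

C# E G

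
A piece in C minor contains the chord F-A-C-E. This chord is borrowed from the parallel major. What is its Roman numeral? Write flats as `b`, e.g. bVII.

IVmaj7

The root F is the diatonic 4th degree of C minor; the borrowing shows in the chord quality. F–A–C–E is a major-seventh chord — the form found in C major, not the diatonic iv (Fm). Borrowed into C minor it is written IVmaj7.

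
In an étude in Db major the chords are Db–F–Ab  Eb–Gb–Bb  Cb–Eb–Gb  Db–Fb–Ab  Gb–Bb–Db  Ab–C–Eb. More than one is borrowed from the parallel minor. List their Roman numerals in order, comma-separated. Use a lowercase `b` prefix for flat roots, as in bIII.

In Db major the diatonic chords are Db, Ebm, Fm, Gb, Ab, Bbm, Cdim. Db–F–Ab = Db, Eb–Gb–Bb = Ebm, Gb–Bb–Db = Gb and Ab–C–Eb = Ab all belong to that set. Cb–Eb–Gb is not: scale degree 7 in Db major carries Cdim (vii°). In Db minor the chord on that degree is Cb, so here it functions as bVII, borrowed from the parallel minor. Db–Fb–Ab is not: scale degree 1 in Db major carries Db (I). In Db minor the chord on that degree is Dbm, so here it functions as i, borrowed from the parallel minor.

bVII, i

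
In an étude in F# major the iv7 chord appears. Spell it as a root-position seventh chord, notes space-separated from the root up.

The root, B, is scale degree 4 — the same note in F# major and F# minor; only the chord quality changes. Building the minor-seventh chord from the parallel minor on B: B–D–F#–A.

B D F# A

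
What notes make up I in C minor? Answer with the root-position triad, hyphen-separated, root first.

The root, C, is scale degree 1 — the same note in C minor and C major; only the chord quality changes. Stacking thirds in C major on C gives C–E–G.

C-E-G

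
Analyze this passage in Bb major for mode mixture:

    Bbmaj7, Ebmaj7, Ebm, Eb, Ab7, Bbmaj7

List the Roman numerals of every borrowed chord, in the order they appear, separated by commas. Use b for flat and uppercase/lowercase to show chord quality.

iv, bVII7

The diatonic triads in Bb major are Bb, Cm, Dm, Eb, F, Gm, Adim. Of the given chords, Bbmaj7, Ebmaj7 and Eb are diatonic. Ebm (Eb–Gb–Bb) doesn't fit — on degree 4 Bb major would have Eb (IV). Ebm is the degree-4 chord of Bb minor, so it is the borrowed iv. Ab7 (Ab–C–Eb–Gb) doesn't fit — on degree 7 Bb major would have Adim (vii°). Ab7 is the degree-7 chord of Bb minor, so it is the borrowed bVII7.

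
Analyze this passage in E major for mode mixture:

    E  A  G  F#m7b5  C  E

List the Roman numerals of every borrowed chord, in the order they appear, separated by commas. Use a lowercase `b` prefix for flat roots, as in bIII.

E major has the diatonic set E, F#m, G#m, A, B, C#m, D#dim. E and A both belong to that set. G (G–B–D) doesn't fit — on degree 3 E major would have G#m (iii). G is the degree-3 chord of E minor, so it is the borrowed bIII. But F#m7b5 (F#–A–C–E) is foreign: the diatonic ii on degree 2 is F#m, whereas F#m7b5 comes from E minor. It is labeled iiø7. C (C–E–G) doesn't fit — on degree 6 E major would have C#m (vi). C is the degree-6 chord of E minor, so it is the borrowed bVI.

bIII, iiø7, bVI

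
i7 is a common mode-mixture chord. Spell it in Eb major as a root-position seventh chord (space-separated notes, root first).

Eb Gb Bb Db

i7 is built on scale degree 1, which is Eb in both Eb major and its parallel. In Eb minor the chord on Eb is Eb–Gb–Bb–Db.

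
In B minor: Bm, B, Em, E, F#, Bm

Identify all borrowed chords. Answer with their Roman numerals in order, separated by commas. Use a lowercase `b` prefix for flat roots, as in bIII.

I, IV

B minor has the diatonic set Bm, C#dim, D, Em, F#, G, A (with V from harmonic minor). Bm, Em and F# are all diatonic. B (B–D#–F#) doesn't fit — on degree 1 B minor would have Bm (i). B is the degree-1 chord of B major, so it is the borrowed I. E (E–G#–B) doesn't fit — on degree 4 B minor would have Em (iv). E is the degree-4 chord of B major, so it is the borrowed IV.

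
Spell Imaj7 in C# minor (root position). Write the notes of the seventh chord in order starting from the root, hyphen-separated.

Imaj7 is built on scale degree 1, which is C# in both C# minor and its parallel. Stacking thirds in C# major on C# gives C#–E#–G#–B#.

C#-E#-G#-B#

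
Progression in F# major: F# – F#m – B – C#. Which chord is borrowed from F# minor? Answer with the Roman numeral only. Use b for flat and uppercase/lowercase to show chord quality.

F# major has the diatonic set F#, G#m, A#m, B, C#, D#m, E#dim. F#, B and C# all belong to that set. But F#m (F#–A–C#) is foreign: the diatonic I on degree 1 is F#, whereas F#m comes from F# minor. It is labeled i.

i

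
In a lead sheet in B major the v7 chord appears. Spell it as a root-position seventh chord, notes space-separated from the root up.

The root, F#, is scale degree 5 — the same note in B major and B minor; only the chord quality changes. In B minor the chord on F# is F#–A–C#–E.

F# A C# E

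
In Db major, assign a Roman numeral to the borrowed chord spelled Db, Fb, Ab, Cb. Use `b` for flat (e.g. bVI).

i7

The root Db is the diatonic 1st degree of Db major; the borrowing shows in the chord quality. Db–Fb–Ab–Cb is a minor-seventh chord — the form found in Db minor, not the diatonic I (Db). Borrowed into Db major it is written i7.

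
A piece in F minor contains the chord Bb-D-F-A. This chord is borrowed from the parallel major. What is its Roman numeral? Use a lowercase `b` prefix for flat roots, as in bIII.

The root Bb is the diatonic 4th degree of F minor; the borrowing shows in the chord quality. Diatonically F minor has Bbm (iv) on that degree; Bb–D–F–A is instead the major-seventh chord native to F major, so it takes the label IVmaj7.

IVmaj7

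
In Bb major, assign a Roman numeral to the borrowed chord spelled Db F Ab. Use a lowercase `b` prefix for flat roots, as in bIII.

bIII

The root Db is the lowered 3rd scale degree — diatonically Bb major has D there. Diatonically Bb major has Dm (iii) on that degree; Db–F–Ab is instead the major chord native to Bb minor, so it takes the label bIII.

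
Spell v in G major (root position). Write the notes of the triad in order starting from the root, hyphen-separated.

D-F-A

v is built on scale degree 5, which is D in both G major and its parallel. In G minor the chord on D is D–F–A.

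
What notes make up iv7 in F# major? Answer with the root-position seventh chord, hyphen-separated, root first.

B-D-F#-A

The root, B, is scale degree 4 — the same note in F# major and F# minor; only the chord quality changes. In F# minor the chord on B is B–D–F#–A.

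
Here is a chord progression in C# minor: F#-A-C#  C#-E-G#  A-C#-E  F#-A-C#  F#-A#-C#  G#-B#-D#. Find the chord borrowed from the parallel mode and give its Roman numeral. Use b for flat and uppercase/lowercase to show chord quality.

In C# minor (with V from harmonic minor) the diatonic chords are C#m, D#dim, E, F#m, G#, A, B. Of the given chords, F#–A–C# = F#m, C#–E–G# = C#m, A–C#–E = A and G#–B#–D# = G# are diatonic. F#–A#–C# is not: scale degree 4 in C# minor carries F#m (iv). In C# major the chord on that degree is F#, so here it functions as IV, borrowed from the parallel major.

IV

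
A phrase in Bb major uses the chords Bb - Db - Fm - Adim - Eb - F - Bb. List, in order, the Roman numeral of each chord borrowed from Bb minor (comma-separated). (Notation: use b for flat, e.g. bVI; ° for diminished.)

bIII, v

The diatonic triads in Bb major are Bb, Cm, Dm, Eb, F, Gm, Adim. Bb, Adim, Eb and F all belong to that set. Db (Db–F–Ab) is not: scale degree 3 in Bb major carries Dm (iii). In Bb minor the chord on that degree is Db, so here it functions as bIII, borrowed from the parallel minor. Fm (F–Ab–C) is not: scale degree 5 in Bb major carries F (V). In Bb minor the chord on that degree is Fm, so here it functions as v, borrowed from the parallel minor.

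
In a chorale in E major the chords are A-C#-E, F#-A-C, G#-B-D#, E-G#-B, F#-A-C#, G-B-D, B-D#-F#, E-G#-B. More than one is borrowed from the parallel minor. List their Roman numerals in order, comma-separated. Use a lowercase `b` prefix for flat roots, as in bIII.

In E major the diatonic chords are E, F#m, G#m, A, B, C#m, D#dim. A–C#–E = A, G#–B–D# = G#m, E–G#–B = E, F#–A–C# = F#m and B–D#–F# = B all belong to that set. F#–A–C is not: scale degree 2 in E major carries F#m (ii). In E minor the chord on that degree is F#dim, so here it functions as ii°, borrowed from the parallel minor. G–B–D is not: scale degree 3 in E major carries G#m (iii). In E minor the chord on that degree is G, so here it functions as bIII, borrowed from the parallel minor.

ii°, bIII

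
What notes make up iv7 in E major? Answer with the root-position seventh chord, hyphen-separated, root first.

iv7 is built on scale degree 4, which is A in both E major and its parallel. In E minor the chord on A is A–C–E–G.

A-C-E-G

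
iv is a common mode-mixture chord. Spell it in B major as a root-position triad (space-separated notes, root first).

E G B

The root, E, is scale degree 4 — the same note in B major and B minor; only the chord quality changes. Stacking thirds in B minor on E gives E–G–B.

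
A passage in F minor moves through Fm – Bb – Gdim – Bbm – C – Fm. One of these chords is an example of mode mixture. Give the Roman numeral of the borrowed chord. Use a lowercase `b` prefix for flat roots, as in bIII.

In F minor (with V from harmonic minor) the diatonic chords are Fm, Gdim, Ab, Bbm, C, Db, Eb. Fm, Gdim, Bbm and C are all diatonic. But Bb (Bb–D–F) is foreign: the diatonic iv on degree 4 is Bbm, whereas Bb comes from F major. It is labeled IV.

IV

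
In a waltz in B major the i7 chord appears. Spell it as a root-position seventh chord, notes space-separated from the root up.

B D F# A

i7 is built on scale degree 1, which is B in both B major and its parallel. In B minor the chord on B is B–D–F#–A.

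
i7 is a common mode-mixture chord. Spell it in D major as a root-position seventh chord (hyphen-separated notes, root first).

i7 is built on scale degree 1, which is D in both D major and its parallel. Stacking thirds in D minor on D gives D–F–A–C.

D-F-A-C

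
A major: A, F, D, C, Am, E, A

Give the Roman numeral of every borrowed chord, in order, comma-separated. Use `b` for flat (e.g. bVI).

The diatonic triads in A major are A, Bm, C#m, D, E, F#m, G#dim. A, D and E all belong to that set. But F (F–A–C) is foreign: the diatonic vi on degree 6 is F#m, whereas F comes from A minor. It is labeled bVI. But C (C–E–G) is foreign: the diatonic iii on degree 3 is C#m, whereas C comes from A minor. It is labeled bIII. But Am (A–C–E) is foreign: the diatonic I on degree 1 is A, whereas Am comes from A minor. It is labeled i.

bVI, bIII, i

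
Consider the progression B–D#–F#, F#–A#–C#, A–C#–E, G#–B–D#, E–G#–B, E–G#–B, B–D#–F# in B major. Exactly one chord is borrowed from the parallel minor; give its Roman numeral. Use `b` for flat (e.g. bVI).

bVII

In B major the diatonic chords are B, C#m, D#m, E, F#, G#m, A#dim. Of the given chords, B–D#–F# = B, F#–A#–C# = F#, G#–B–D# = G#m and E–G#–B = E are diatonic. But A–C#–E is foreign: the diatonic vii° on degree 7 is A#dim, whereas A comes from B minor. It is labeled bVII.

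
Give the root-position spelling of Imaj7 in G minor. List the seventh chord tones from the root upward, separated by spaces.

G B D F#

The root, G, is scale degree 1 — the same note in G minor and G major; only the chord quality changes. In G major the chord on G is G–B–D–F#.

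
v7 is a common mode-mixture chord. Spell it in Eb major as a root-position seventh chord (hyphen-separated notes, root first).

The root, Bb, is scale degree 5 — the same note in Eb major and Eb minor; only the chord quality changes. Stacking thirds in Eb minor on Bb gives Bb–Db–F–Ab.

Bb-Db-F-Ab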